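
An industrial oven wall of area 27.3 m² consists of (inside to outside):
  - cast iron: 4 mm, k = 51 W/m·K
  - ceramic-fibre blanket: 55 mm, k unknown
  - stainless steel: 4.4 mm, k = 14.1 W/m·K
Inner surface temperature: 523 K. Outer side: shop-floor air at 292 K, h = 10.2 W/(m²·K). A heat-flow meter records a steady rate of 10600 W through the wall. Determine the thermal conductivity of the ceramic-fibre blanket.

Model the wall as resistances in series:
R_cast iron = L/(kA) = 0.004/(51×27.3) = 2.873×10^-6 K/W
R_stainless steel = L/(kA) = 0.0044/(14.1×27.3) = 1.143×10^-5 K/W
R_outer film = 1/(h_o·A) = 1/(10.2×27.3) = 0.003591 K/W
Sum of known resistances R_other = 0.003605 K/W
Total R = ΔT/Q = 231/10600 = 0.02179 K/W
R_ceramic-fibre blanket = R_total − R_other = 0.01819 K/W
k = L/(R·A) = 0.055/(0.01819×27.3)

k ≈ 0.111 W/(m·K)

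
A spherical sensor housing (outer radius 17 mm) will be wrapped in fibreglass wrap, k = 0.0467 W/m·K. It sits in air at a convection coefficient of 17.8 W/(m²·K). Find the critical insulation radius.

r_cr ≈ 5.25 mm

For a sphere r_cr = 2k/h = 2×0.0467/17.8
r_cr = 5.25 mm; since the bare radius (17 mm) is above r_cr, any added insulation will reduce heat loss.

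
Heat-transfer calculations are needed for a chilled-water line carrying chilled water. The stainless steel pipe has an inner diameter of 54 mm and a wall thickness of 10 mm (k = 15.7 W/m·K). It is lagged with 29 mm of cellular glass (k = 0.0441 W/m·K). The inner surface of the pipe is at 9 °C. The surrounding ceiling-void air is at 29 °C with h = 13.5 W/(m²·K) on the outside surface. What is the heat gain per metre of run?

For a radial system each layer contributes R = ln(r_out/r_in)/(2πkL); films add R = 1/(hA).
R_stainless steel pipe wall = ln(37/27)/(2π×15.7×1) = 0.003194 K/W
R_cellular glass = ln(66/37)/(2π×0.0441×1) = 2.089 K/W
R_outer film = 1/(h_o·2πr_oL) = 1/(13.5×2π×0.066×1) = 0.1786 K/W
R_total = 2.27 K/W
Q = ΔT/R_total = 20/2.27

q′ ≈ 8.81 W/m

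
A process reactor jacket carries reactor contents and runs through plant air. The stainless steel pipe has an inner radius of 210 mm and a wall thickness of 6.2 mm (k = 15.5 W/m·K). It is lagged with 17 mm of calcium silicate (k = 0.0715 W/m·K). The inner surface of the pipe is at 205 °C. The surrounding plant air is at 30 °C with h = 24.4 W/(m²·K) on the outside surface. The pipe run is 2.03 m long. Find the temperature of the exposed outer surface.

T ≈ 54.9 °C

For a radial system each layer contributes R = ln(r_out/r_in)/(2πkL); films add R = 1/(hA).
R_stainless steel pipe wall = ln(216.2/210)/(2π×15.5×2.03) = 1.472×10^-4 K/W
R_calcium silicate = ln(233.2/216.2)/(2π×0.0715×2.03) = 0.083 K/W
R_outer film = 1/(h_o·2πr_oL) = 1/(24.4×2π×0.2332×2.03) = 0.01378 K/W
R_total = 0.09692 K/W
Q = ΔT/R_total = 175/0.09692
Q = 1810 W
T_interface = T_inner − Q·ΣR(inner→interface) = 205 − 1810×0.08315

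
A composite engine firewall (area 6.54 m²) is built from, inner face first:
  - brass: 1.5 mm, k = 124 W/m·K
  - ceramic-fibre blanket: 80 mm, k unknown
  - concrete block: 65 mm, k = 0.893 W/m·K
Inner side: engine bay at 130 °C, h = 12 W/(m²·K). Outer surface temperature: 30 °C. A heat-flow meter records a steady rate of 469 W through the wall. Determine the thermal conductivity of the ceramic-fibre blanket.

Thermal resistances in series:
R_inner film = 1/(h_i·A) = 1/(12×6.54) = 0.01274 K/W
R_brass = L/(kA) = 0.0015/(124×6.54) = 1.85×10^-6 K/W
R_concrete block = L/(kA) = 0.065/(0.893×6.54) = 0.01113 K/W
Sum of known resistances R_other = 0.02387 K/W
Total R = ΔT/Q = 100/469 = 0.2132 K/W
R_ceramic-fibre blanket = R_total − R_other = 0.1893 K/W
k = L/(R·A) = 0.08/(0.1893×6.54)

k ≈ 0.0646 W/(m·K)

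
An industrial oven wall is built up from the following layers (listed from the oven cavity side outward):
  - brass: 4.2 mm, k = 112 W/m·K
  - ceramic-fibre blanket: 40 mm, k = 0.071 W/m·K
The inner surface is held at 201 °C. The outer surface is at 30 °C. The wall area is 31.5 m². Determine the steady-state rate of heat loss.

Q ≈ 9560 W

Treating each layer as a thermal resistance in series:
R_brass = L/(kA) = 0.0042/(112×31.5) = 1.19×10^-6 K/W
R_ceramic-fibre blanket = L/(kA) = 0.04/(0.071×31.5) = 0.01789 K/W
R_total = 0.01789 K/W
Q = ΔT / R_total = 171 / 0.01789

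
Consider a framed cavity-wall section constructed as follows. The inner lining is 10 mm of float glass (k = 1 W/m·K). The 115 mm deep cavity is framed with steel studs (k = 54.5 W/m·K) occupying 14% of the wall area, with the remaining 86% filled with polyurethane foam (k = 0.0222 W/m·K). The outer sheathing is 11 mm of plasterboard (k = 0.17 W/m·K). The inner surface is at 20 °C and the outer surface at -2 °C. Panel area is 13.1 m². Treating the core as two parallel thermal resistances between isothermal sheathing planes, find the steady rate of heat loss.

Sheathing layers in series; stud and cavity paths in parallel between them.
R_inner = 0.01/(1×13.1) = 7.634×10^-4 K/W
R_stud  = 0.115/(54.5×0.14×13.1) = 0.001151 K/W
R_cav   = 0.115/(0.0222×0.86×13.1) = 0.4598 K/W
1/R_core = 1/R_stud + 1/R_cav → R_core = 0.001148 K/W
R_outer = 0.011/(0.17×13.1) = 0.004939 K/W
R_total = 0.00685 K/W
Q = ΔT/R_total = 22/0.00685

Q ≈ 3210 W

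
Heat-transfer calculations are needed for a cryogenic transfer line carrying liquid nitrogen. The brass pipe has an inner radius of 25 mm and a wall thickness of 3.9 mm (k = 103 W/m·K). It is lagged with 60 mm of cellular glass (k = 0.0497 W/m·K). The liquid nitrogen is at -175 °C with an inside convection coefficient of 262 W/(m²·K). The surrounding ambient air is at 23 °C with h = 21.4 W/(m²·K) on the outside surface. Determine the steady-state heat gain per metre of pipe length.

q′ ≈ 53.4 W/m

For a radial system each layer contributes R = ln(r_out/r_in)/(2πkL); films add R = 1/(hA).
R_inner film = 1/(h_i·2πr₁L) = 1/(262×2π×0.025×1) = 0.0243 K/W
R_brass pipe wall = ln(28.9/25)/(2π×103×1) = 2.24×10^-4 K/W
R_cellular glass = ln(88.9/28.9)/(2π×0.0497×1) = 3.598 K/W
R_outer film = 1/(h_o·2πr_oL) = 1/(21.4×2π×0.0889×1) = 0.08366 K/W
R_total = 3.707 K/W
Q = ΔT/R_total = 198/3.707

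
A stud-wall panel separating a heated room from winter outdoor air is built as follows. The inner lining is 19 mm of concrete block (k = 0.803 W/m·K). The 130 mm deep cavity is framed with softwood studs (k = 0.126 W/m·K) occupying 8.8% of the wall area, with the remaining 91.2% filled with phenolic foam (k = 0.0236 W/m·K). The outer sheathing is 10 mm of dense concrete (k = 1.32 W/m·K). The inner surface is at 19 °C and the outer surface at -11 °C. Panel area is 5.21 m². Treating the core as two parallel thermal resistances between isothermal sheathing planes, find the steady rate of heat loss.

Q ≈ 38.9 W

Sheathing layers in series; stud and cavity paths in parallel between them.
R_inner = 0.019/(0.803×5.21) = 0.004542 K/W
R_stud  = 0.13/(0.126×0.088×5.21) = 2.25 K/W
R_cav   = 0.13/(0.0236×0.912×5.21) = 1.159 K/W
1/R_core = 1/R_stud + 1/R_cav → R_core = 0.7651 K/W
R_outer = 0.01/(1.32×5.21) = 0.001454 K/W
R_total = 0.7711 K/W
Q = ΔT/R_total = 30/0.7711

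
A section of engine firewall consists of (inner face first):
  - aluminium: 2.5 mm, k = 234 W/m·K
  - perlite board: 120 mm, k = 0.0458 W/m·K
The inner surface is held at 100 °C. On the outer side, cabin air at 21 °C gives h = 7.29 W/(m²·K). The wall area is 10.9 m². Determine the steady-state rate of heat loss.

Treating each layer as a thermal resistance in series:
R_aluminium = L/(kA) = 0.0025/(234×10.9) = 9.802×10^-7 K/W
R_perlite board = L/(kA) = 0.12/(0.0458×10.9) = 0.2404 K/W
R_outer film = 1/(h_o·A) = 1/(7.29×10.9) = 0.01258 K/W
R_total = 0.253 K/W
Q = ΔT / R_total = 79 / 0.253

Q ≈ 312 W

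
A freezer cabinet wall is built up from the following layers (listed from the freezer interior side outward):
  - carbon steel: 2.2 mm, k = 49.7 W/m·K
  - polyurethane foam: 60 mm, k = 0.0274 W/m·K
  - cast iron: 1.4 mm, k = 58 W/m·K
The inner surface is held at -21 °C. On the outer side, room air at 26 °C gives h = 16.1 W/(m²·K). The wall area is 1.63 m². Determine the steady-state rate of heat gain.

Using the resistance-network approach (series):
R_carbon steel = L/(kA) = 0.0022/(49.7×1.63) = 2.716×10^-5 K/W
R_polyurethane foam = L/(kA) = 0.06/(0.0274×1.63) = 1.343 K/W
R_cast iron = L/(kA) = 0.0014/(58×1.63) = 1.481×10^-5 K/W
R_outer film = 1/(h_o·A) = 1/(16.1×1.63) = 0.03811 K/W
R_total = 1.382 K/W
Q = ΔT / R_total = 47 / 1.382

Q ≈ 34 W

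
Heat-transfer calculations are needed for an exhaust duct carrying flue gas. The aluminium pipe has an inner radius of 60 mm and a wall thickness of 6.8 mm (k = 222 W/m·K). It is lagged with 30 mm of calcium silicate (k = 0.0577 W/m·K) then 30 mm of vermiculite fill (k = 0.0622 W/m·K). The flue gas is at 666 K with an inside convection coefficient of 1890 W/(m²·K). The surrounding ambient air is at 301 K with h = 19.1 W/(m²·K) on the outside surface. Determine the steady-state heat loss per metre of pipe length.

Per-layer cylindrical resistances, series-summed:
R_inner film = 1/(h_i·2πr₁L) = 1/(1890×2π×0.06×1) = 0.001403 K/W
R_aluminium pipe wall = ln(66.8/60)/(2π×222×1) = 7.697×10^-5 K/W
R_calcium silicate = ln(96.8/66.8)/(2π×0.0577×1) = 1.023 K/W
R_vermiculite fill = ln(126.8/96.8)/(2π×0.0622×1) = 0.6908 K/W
R_outer film = 1/(h_o·2πr_oL) = 1/(19.1×2π×0.1268×1) = 0.06572 K/W
R_total = 1.781 K/W
Q = ΔT/R_total = 365/1.781

q′ ≈ 205 W/m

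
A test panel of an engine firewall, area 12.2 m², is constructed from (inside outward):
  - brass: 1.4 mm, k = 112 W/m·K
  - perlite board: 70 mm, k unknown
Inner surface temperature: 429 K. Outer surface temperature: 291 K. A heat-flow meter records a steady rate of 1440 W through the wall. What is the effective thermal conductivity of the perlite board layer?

k ≈ 0.0599 W/(m·K)

Thermal resistances in series:
R_brass = L/(kA) = 0.0014/(112×12.2) = 1.025×10^-6 K/W
Sum of known resistances R_other = 1.025×10^-6 K/W
Total R = ΔT/Q = 138/1440 = 0.09583 K/W
R_perlite board = R_total − R_other = 0.09583 K/W
k = L/(R·A) = 0.07/(0.09583×12.2)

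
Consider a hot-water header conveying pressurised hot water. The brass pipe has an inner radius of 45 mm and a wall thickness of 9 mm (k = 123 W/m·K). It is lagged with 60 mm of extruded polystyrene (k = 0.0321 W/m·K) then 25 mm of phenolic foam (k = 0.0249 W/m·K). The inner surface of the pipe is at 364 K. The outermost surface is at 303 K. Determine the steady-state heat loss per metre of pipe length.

For a radial system each layer contributes R = ln(r_out/r_in)/(2πkL); films add R = 1/(hA).
R_brass pipe wall = ln(54/45)/(2π×123×1) = 2.359×10^-4 K/W
R_extruded polystyrene = ln(114/54)/(2π×0.0321×1) = 3.705 K/W
R_phenolic foam = ln(139/114)/(2π×0.0249×1) = 1.267 K/W
R_total = 4.972 K/W
Q = ΔT/R_total = 61/4.972

q′ ≈ 12.3 W/m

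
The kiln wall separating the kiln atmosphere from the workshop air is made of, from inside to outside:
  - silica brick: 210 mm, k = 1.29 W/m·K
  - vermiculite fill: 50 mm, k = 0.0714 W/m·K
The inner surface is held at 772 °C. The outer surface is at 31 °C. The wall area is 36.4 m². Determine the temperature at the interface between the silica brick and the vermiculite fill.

T ≈ 632 °C

Using the resistance-network approach (series):
R_silica brick = L/(kA) = 0.21/(1.29×36.4) = 0.004472 K/W
R_vermiculite fill = L/(kA) = 0.05/(0.0714×36.4) = 0.01924 K/W
R_total = 0.02371 K/W;  Q = ΔT/R_total = 741/0.02371 = 31250 W
T_interface = T_inner − Q·ΣR(inner→interface) = 772 − 31300×0.004472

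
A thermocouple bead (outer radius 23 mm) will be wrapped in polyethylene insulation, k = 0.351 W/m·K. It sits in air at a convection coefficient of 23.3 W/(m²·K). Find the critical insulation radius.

r_cr ≈ 30.1 mm

For a sphere r_cr = 2k/h = 2×0.351/23.3
r_cr = 30.1 mm; since the bare radius (23 mm) is below r_cr, adding a thin layer of insulation will *increase* heat loss.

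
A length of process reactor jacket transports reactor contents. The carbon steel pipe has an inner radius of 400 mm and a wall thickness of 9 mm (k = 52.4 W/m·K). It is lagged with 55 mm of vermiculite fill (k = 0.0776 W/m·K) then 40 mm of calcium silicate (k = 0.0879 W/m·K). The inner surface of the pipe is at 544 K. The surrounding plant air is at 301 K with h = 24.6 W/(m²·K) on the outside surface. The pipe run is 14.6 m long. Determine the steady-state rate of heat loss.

Q ≈ 8420 W

Per-layer cylindrical resistances, series-summed:
R_carbon steel pipe wall = ln(409/400)/(2π×52.4×14.6) = 4.629×10^-6 K/W
R_vermiculite fill = ln(464/409)/(2π×0.0776×14.6) = 0.01772 K/W
R_calcium silicate = ln(504/464)/(2π×0.0879×14.6) = 0.01026 K/W
R_outer film = 1/(h_o·2πr_oL) = 1/(24.6×2π×0.504×14.6) = 8.792×10^-4 K/W
R_total = 0.02886 K/W
Q = ΔT/R_total = 243/0.02886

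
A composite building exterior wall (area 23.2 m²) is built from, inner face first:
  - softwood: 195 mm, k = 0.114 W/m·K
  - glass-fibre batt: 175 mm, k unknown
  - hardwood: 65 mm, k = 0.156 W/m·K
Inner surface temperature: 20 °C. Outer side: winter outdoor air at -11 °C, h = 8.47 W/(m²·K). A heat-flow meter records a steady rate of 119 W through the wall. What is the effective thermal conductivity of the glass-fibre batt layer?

k ≈ 0.0461 W/(m·K)

Treating each layer as a thermal resistance in series:
R_softwood = L/(kA) = 0.195/(0.114×23.2) = 0.07373 K/W
R_hardwood = L/(kA) = 0.065/(0.156×23.2) = 0.01796 K/W
R_outer film = 1/(h_o·A) = 1/(8.47×23.2) = 0.005089 K/W
Sum of known resistances R_other = 0.09678 K/W
Total R = ΔT/Q = 31/119 = 0.2605 K/W
R_glass-fibre batt = R_total − R_other = 0.1637 K/W
k = L/(R·A) = 0.175/(0.1637×23.2)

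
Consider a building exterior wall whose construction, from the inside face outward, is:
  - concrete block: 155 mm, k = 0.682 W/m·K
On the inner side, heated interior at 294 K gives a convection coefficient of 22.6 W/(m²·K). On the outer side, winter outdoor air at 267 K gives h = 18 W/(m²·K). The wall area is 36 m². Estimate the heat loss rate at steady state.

Using the resistance-network approach (series):
R_inner film = 1/(h_i·A) = 1/(22.6×36) = 0.001229 K/W
R_concrete block = L/(kA) = 0.155/(0.682×36) = 0.006313 K/W
R_outer film = 1/(h_o·A) = 1/(18×36) = 0.001543 K/W
R_total = 0.009085 K/W
Q = ΔT / R_total = 27 / 0.009085

Q ≈ 2970 W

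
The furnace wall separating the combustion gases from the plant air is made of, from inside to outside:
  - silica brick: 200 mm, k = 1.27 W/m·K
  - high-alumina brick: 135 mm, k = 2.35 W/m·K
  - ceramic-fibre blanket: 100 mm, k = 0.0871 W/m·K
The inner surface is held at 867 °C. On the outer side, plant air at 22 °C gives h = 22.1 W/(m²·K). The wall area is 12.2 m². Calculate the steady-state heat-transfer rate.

Model the wall as resistances in series:
R_silica brick = L/(kA) = 0.2/(1.27×12.2) = 0.01291 K/W
R_high-alumina brick = L/(kA) = 0.135/(2.35×12.2) = 0.004709 K/W
R_ceramic-fibre blanket = L/(kA) = 0.1/(0.0871×12.2) = 0.09411 K/W
R_outer film = 1/(h_o·A) = 1/(22.1×12.2) = 0.003709 K/W
R_total = 0.1154 K/W
Q = ΔT / R_total = 845 / 0.1154

Q ≈ 7320 W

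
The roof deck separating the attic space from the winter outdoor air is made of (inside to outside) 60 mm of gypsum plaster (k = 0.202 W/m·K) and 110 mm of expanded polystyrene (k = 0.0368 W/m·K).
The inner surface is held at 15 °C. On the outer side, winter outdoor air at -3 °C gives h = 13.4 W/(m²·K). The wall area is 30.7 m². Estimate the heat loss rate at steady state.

Using the resistance-network approach (series):
R_gypsum plaster = L/(kA) = 0.06/(0.202×30.7) = 0.009675 K/W
R_expanded polystyrene = L/(kA) = 0.11/(0.0368×30.7) = 0.09737 K/W
R_outer film = 1/(h_o·A) = 1/(13.4×30.7) = 0.002431 K/W
R_total = 0.1095 K/W
Q = ΔT / R_total = 18 / 0.1095

Q ≈ 164 W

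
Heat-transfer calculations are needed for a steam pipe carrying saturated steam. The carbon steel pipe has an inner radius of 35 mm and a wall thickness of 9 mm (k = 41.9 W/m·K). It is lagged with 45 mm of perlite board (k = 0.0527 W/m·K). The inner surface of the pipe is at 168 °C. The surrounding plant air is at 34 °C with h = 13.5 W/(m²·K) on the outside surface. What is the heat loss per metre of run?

q′ ≈ 59.3 W/m

Per-layer cylindrical resistances, series-summed:
R_carbon steel pipe wall = ln(44/35)/(2π×41.9×1) = 8.692×10^-4 K/W
R_perlite board = ln(89/44)/(2π×0.0527×1) = 2.127 K/W
R_outer film = 1/(h_o·2πr_oL) = 1/(13.5×2π×0.089×1) = 0.1325 K/W
R_total = 2.261 K/W
Q = ΔT/R_total = 134/2.261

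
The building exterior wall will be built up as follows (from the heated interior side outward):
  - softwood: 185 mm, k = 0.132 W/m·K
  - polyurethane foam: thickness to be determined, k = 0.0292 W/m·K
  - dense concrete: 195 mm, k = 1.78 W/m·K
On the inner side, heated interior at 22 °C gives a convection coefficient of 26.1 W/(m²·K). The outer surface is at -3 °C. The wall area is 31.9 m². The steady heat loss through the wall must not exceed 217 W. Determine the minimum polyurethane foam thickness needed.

Treating each layer as a thermal resistance in series:
R_inner film = 1/(h_i·A) = 1/(26.1×31.9) = 0.001201 K/W
R_softwood = L/(kA) = 0.185/(0.132×31.9) = 0.04393 K/W
R_dense concrete = L/(kA) = 0.195/(1.78×31.9) = 0.003434 K/W
Sum of the known resistances R_other = 0.04857 K/W
Required total resistance R_tot = ΔT/Q_allow = 25/217 = 0.1152 K/W
R_polyurethane foam = R_tot − R_other = 0.06664 K/W
L = R·k·A = 0.06664×0.0292×31.9

L ≈ 62.1 mm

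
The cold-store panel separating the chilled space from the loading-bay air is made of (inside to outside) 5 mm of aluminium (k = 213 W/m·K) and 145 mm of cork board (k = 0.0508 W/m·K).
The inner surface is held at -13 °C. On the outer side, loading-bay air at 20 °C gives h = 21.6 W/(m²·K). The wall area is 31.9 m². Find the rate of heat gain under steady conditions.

Using the resistance-network approach (series):
R_aluminium = L/(kA) = 0.005/(213×31.9) = 7.359×10^-7 K/W
R_cork board = L/(kA) = 0.145/(0.0508×31.9) = 0.08948 K/W
R_outer film = 1/(h_o·A) = 1/(21.6×31.9) = 0.001451 K/W
R_total = 0.09093 K/W
Q = ΔT / R_total = 33 / 0.09093

Q ≈ 363 W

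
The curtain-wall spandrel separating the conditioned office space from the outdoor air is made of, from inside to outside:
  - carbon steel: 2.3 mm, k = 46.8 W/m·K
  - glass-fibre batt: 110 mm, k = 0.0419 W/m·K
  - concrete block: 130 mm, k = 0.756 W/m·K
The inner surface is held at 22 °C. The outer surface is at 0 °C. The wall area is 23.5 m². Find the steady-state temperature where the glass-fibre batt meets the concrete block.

Series thermal resistances:
R_carbon steel = L/(kA) = 0.0023/(46.8×23.5) = 2.091×10^-6 K/W
R_glass-fibre batt = L/(kA) = 0.11/(0.0419×23.5) = 0.1117 K/W
R_concrete block = L/(kA) = 0.13/(0.756×23.5) = 0.007317 K/W
R_total = 0.119 K/W;  Q = ΔT/R_total = 22/0.119 = 184.8 W
T_interface = T_inner − Q·ΣR(inner→interface) = 22 − 185×0.1117

T ≈ 1.35 °C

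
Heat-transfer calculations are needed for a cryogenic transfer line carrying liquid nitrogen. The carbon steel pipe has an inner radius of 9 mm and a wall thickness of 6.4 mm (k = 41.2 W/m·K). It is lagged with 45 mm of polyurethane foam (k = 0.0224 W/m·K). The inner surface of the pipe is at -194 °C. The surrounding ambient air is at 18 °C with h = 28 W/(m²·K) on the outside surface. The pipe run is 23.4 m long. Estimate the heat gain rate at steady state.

Per-layer cylindrical resistances, series-summed:
R_carbon steel pipe wall = ln(15.4/9)/(2π×41.2×23.4) = 8.867×10^-5 K/W
R_polyurethane foam = ln(60.4/15.4)/(2π×0.0224×23.4) = 0.415 K/W
R_outer film = 1/(h_o·2πr_oL) = 1/(28×2π×0.0604×23.4) = 0.004022 K/W
R_total = 0.4191 K/W
Q = ΔT/R_total = 212/0.4191

Q ≈ 506 W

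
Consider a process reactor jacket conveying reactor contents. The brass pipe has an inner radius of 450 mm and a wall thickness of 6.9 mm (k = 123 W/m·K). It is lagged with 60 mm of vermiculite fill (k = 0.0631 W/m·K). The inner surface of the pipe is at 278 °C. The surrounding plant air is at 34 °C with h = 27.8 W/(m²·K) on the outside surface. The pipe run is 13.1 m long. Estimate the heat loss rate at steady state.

Q ≈ 9920 W

Radial resistances (cylindrical: R_cond = ln(r_o/r_i)/(2πkL), R_conv = 1/(h·2πrL)):
R_brass pipe wall = ln(456.9/450)/(2π×123×13.1) = 1.503×10^-6 K/W
R_vermiculite fill = ln(516.9/456.9)/(2π×0.0631×13.1) = 0.02376 K/W
R_outer film = 1/(h_o·2πr_oL) = 1/(27.8×2π×0.5169×13.1) = 8.455×10^-4 K/W
R_total = 0.0246 K/W
Q = ΔT/R_total = 244/0.0246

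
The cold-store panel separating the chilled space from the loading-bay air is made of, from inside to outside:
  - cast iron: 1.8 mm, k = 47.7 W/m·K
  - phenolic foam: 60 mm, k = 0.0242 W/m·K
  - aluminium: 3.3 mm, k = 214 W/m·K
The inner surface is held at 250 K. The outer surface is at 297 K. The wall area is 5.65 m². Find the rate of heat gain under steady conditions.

Q ≈ 107 W

Treating each layer as a thermal resistance in series:
R_cast iron = L/(kA) = 0.0018/(47.7×5.65) = 6.679×10^-6 K/W
R_phenolic foam = L/(kA) = 0.06/(0.0242×5.65) = 0.4388 K/W
R_aluminium = L/(kA) = 0.0033/(214×5.65) = 2.729×10^-6 K/W
R_total = 0.4388 K/W
Q = ΔT / R_total = 47 / 0.4388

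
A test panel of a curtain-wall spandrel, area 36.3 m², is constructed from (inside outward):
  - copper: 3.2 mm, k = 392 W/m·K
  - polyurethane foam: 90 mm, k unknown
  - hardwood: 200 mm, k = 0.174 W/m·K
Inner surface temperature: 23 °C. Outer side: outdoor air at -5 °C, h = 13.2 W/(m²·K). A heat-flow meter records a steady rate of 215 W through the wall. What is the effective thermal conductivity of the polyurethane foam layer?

k ≈ 0.0257 W/(m·K)

Series thermal resistances:
R_copper = L/(kA) = 0.0032/(392×36.3) = 2.249×10^-7 K/W
R_hardwood = L/(kA) = 0.2/(0.174×36.3) = 0.03166 K/W
R_outer film = 1/(h_o·A) = 1/(13.2×36.3) = 0.002087 K/W
Sum of known resistances R_other = 0.03375 K/W
Total R = ΔT/Q = 28/215 = 0.1302 K/W
R_polyurethane foam = R_total − R_other = 0.09648 K/W
k = L/(R·A) = 0.09/(0.09648×36.3)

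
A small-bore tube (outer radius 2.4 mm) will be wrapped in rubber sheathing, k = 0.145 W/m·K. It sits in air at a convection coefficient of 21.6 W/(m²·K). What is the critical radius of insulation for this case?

r_cr ≈ 6.71 mm

For a cylinder r_cr = k/h = 0.145/21.6
r_cr = 6.71 mm; since the bare radius (2.4 mm) is below r_cr, adding a thin layer of insulation will *increase* heat loss.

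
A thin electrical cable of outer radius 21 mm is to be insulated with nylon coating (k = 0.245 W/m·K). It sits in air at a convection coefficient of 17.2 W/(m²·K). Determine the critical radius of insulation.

For a cylinder r_cr = k/h = 0.245/17.2
r_cr = 14.2 mm; since the bare radius (21 mm) is above r_cr, any added insulation will reduce heat loss.

r_cr ≈ 14.2 mm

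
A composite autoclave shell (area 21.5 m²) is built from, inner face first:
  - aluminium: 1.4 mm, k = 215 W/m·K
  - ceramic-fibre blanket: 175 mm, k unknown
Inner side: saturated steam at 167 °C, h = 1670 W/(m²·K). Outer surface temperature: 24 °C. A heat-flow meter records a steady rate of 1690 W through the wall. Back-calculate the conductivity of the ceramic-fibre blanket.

Treating each layer as a thermal resistance in series:
R_inner film = 1/(h_i·A) = 1/(1670×21.5) = 2.785×10^-5 K/W
R_aluminium = L/(kA) = 0.0014/(215×21.5) = 3.029×10^-7 K/W
Sum of known resistances R_other = 2.815×10^-5 K/W
Total R = ΔT/Q = 143/1690 = 0.08462 K/W
R_ceramic-fibre blanket = R_total − R_other = 0.08459 K/W
k = L/(R·A) = 0.175/(0.08459×21.5)

k ≈ 0.0962 W/(m·K)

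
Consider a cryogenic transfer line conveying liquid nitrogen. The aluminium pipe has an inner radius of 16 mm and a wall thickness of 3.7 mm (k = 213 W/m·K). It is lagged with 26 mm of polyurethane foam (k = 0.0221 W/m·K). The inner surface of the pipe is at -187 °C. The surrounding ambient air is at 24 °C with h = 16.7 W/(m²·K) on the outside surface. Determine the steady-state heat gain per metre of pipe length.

Cylindrical conduction, so R = ln(r₂/r₁)/(2πkL) per layer, in series:
R_aluminium pipe wall = ln(19.7/16)/(2π×213×1) = 1.554×10^-4 K/W
R_polyurethane foam = ln(45.7/19.7)/(2π×0.0221×1) = 6.06 K/W
R_outer film = 1/(h_o·2πr_oL) = 1/(16.7×2π×0.0457×1) = 0.2085 K/W
R_total = 6.269 K/W
Q = ΔT/R_total = 211/6.269

q′ ≈ 33.7 W/m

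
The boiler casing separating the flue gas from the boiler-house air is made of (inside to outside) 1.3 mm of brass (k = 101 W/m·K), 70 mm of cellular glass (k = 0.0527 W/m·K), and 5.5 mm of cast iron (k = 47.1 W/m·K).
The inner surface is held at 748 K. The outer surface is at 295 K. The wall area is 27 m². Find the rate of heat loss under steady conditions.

Thermal resistances in series:
R_brass = L/(kA) = 0.0013/(101×27) = 4.767×10^-7 K/W
R_cellular glass = L/(kA) = 0.07/(0.0527×27) = 0.0492 K/W
R_cast iron = L/(kA) = 0.0055/(47.1×27) = 4.325×10^-6 K/W
R_total = 0.0492 K/W
Q = ΔT / R_total = 453 / 0.0492

Q ≈ 9210 W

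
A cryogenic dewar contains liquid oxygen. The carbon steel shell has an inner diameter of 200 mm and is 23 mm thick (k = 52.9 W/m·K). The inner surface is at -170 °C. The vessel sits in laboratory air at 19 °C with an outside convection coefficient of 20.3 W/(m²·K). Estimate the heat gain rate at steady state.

Spherical conduction: R = (1/r_in − 1/r_out)/(4πk) per layer; series-sum.
R_carbon steel shell = (1/0.1 − 1/0.123)/(4π×52.9) = 0.002813 K/W
R_outer film = 1/(h·4πr_o²) = 1/(20.3×4π×0.123²) = 0.2591 K/W
R_total = 0.2619 K/W
Q = ΔT/R_total = 189/0.2619

Q ≈ 722 W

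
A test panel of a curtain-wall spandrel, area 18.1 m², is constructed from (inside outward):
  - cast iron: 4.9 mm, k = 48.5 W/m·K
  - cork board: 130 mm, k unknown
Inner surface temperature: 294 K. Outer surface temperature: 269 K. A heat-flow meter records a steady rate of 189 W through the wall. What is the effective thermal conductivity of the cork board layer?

Series thermal resistances:
R_cast iron = L/(kA) = 0.0049/(48.5×18.1) = 5.582×10^-6 K/W
Sum of known resistances R_other = 5.582×10^-6 K/W
Total R = ΔT/Q = 25/189 = 0.1323 K/W
R_cork board = R_total − R_other = 0.1323 K/W
k = L/(R·A) = 0.13/(0.1323×18.1)

k ≈ 0.0543 W/(m·K)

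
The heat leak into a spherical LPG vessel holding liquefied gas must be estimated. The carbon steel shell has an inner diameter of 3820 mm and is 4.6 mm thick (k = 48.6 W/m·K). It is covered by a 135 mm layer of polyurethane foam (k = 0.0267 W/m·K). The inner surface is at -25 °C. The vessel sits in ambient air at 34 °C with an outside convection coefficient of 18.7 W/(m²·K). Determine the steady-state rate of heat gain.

For a spherical shell R = (1/r₁ − 1/r₂)/(4πk); film R = 1/(h·4πr²). In series:
R_carbon steel shell = (1/1.91 − 1/1.9146)/(4π×48.6) = 2.06×10^-6 K/W
R_polyurethane foam = (1/1.9146 − 1/2.0496)/(4π×0.0267) = 0.1025 K/W
R_outer film = 1/(h·4πr_o²) = 1/(18.7×4π×2.0496²) = 0.001013 K/W
R_total = 0.1035 K/W
Q = ΔT/R_total = 59/0.1035

Q ≈ 570 W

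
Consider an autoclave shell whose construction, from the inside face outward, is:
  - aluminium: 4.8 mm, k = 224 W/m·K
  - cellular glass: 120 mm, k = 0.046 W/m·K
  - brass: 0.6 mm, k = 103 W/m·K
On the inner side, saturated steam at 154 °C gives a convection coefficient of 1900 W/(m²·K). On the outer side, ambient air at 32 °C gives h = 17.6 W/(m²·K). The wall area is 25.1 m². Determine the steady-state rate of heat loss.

Q ≈ 1150 W

Treating each layer as a thermal resistance in series:
R_inner film = 1/(h_i·A) = 1/(1900×25.1) = 2.097×10^-5 K/W
R_aluminium = L/(kA) = 0.0048/(224×25.1) = 8.537×10^-7 K/W
R_cellular glass = L/(kA) = 0.12/(0.046×25.1) = 0.1039 K/W
R_brass = L/(kA) = 0.0006/(103×25.1) = 2.321×10^-7 K/W
R_outer film = 1/(h_o·A) = 1/(17.6×25.1) = 0.002264 K/W
R_total = 0.1062 K/W
Q = ΔT / R_total = 122 / 0.1062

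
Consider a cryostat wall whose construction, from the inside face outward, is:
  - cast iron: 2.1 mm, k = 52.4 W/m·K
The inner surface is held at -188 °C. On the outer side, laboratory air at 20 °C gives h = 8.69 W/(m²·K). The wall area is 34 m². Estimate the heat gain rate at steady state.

Treating each layer as a thermal resistance in series:
R_cast iron = L/(kA) = 0.0021/(52.4×34) = 1.179×10^-6 K/W
R_outer film = 1/(h_o·A) = 1/(8.69×34) = 0.003385 K/W
R_total = 0.003386 K/W
Q = ΔT / R_total = 208 / 0.003386

Q ≈ 61400 W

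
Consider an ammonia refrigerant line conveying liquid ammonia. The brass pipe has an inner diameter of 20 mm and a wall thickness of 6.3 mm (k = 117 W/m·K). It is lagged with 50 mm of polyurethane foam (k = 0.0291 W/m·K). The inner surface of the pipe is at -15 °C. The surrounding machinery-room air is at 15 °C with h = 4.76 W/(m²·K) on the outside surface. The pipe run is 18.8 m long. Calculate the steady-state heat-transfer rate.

Treating each annulus and film as a series resistance:
R_brass pipe wall = ln(16.3/10)/(2π×117×18.8) = 3.535×10^-5 K/W
R_polyurethane foam = ln(66.3/16.3)/(2π×0.0291×18.8) = 0.4082 K/W
R_outer film = 1/(h_o·2πr_oL) = 1/(4.76×2π×0.0663×18.8) = 0.02683 K/W
R_total = 0.435 K/W
Q = ΔT/R_total = 30/0.435

Q ≈ 69 W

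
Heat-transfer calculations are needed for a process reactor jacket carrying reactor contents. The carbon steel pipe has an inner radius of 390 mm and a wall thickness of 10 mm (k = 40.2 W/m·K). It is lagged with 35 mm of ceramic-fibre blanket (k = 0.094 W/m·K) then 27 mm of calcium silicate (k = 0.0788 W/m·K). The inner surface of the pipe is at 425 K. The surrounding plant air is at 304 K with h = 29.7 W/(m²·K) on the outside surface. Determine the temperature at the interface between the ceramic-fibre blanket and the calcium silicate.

Treating each annulus and film as a series resistance:
R_carbon steel pipe wall = ln(400/390)/(2π×40.2×1) = 1.002×10^-4 K/W
R_ceramic-fibre blanket = ln(435/400)/(2π×0.094×1) = 0.142 K/W
R_calcium silicate = ln(462/435)/(2π×0.0788×1) = 0.1216 K/W
R_outer film = 1/(h_o·2πr_oL) = 1/(29.7×2π×0.462×1) = 0.0116 K/W
R_total = 0.2753 K/W
Q = ΔT/R_total = 121/0.2753
Q = 439 W/m
T_interface = T_inner − Q·ΣR(inner→interface) = 425 − 439×0.1421

T ≈ 363 K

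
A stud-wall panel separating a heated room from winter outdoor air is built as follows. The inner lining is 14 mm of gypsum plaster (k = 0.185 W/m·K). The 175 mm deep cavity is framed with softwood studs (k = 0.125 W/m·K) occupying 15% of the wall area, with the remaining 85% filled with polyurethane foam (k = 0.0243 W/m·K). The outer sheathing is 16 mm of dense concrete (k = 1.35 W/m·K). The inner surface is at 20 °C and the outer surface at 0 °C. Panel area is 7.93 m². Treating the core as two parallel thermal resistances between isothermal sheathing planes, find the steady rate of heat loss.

Sheathing layers in series; stud and cavity paths in parallel between them.
R_inner = 0.014/(0.185×7.93) = 0.009543 K/W
R_stud  = 0.175/(0.125×0.15×7.93) = 1.177 K/W
R_cav   = 0.175/(0.0243×0.85×7.93) = 1.068 K/W
1/R_core = 1/R_stud + 1/R_cav → R_core = 0.56 K/W
R_outer = 0.016/(1.35×7.93) = 0.001495 K/W
R_total = 0.5711 K/W
Q = ΔT/R_total = 20/0.5711

Q ≈ 35 W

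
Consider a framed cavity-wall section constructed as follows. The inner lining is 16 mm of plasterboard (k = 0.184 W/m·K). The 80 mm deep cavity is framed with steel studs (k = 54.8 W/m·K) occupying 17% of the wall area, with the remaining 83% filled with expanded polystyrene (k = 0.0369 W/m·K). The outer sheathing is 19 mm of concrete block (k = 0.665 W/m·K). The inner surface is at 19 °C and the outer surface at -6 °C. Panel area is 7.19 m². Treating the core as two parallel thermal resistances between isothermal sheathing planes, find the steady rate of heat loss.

Sheathing layers in series; stud and cavity paths in parallel between them.
R_inner = 0.016/(0.184×7.19) = 0.01209 K/W
R_stud  = 0.08/(54.8×0.17×7.19) = 0.001194 K/W
R_cav   = 0.08/(0.0369×0.83×7.19) = 0.3633 K/W
1/R_core = 1/R_stud + 1/R_cav → R_core = 0.00119 K/W
R_outer = 0.019/(0.665×7.19) = 0.003974 K/W
R_total = 0.01726 K/W
Q = ΔT/R_total = 25/0.01726

Q ≈ 1450 W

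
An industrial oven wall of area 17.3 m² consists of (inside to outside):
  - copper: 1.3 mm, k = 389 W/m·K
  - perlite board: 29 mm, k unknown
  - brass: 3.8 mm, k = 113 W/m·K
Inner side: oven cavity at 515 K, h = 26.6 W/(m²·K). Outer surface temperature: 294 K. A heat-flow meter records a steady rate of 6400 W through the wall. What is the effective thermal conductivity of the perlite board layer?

k ≈ 0.0518 W/(m·K)

Using the resistance-network approach (series):
R_inner film = 1/(h_i·A) = 1/(26.6×17.3) = 0.002173 K/W
R_copper = L/(kA) = 0.0013/(389×17.3) = 1.932×10^-7 K/W
R_brass = L/(kA) = 0.0038/(113×17.3) = 1.944×10^-6 K/W
Sum of known resistances R_other = 0.002175 K/W
Total R = ΔT/Q = 221/6400 = 0.03453 K/W
R_perlite board = R_total − R_other = 0.03236 K/W
k = L/(R·A) = 0.029/(0.03236×17.3)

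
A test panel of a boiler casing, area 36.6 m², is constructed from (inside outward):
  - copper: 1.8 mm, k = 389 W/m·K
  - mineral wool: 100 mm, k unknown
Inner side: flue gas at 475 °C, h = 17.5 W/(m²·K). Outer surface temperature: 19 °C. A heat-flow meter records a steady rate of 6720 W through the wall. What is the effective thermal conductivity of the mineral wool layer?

k ≈ 0.0412 W/(m·K)

Model the wall as resistances in series:
R_inner film = 1/(h_i·A) = 1/(17.5×36.6) = 0.001561 K/W
R_copper = L/(kA) = 0.0018/(389×36.6) = 1.264×10^-7 K/W
Sum of known resistances R_other = 0.001561 K/W
Total R = ΔT/Q = 456/6720 = 0.06786 K/W
R_mineral wool = R_total − R_other = 0.0663 K/W
k = L/(R·A) = 0.1/(0.0663×36.6)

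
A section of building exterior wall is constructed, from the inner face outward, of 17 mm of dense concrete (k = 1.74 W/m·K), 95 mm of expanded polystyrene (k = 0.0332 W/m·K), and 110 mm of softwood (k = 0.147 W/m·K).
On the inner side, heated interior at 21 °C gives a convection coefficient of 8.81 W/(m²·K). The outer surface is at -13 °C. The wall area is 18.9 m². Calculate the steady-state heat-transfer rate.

Q ≈ 172 W

Thermal resistances in series:
R_inner film = 1/(h_i·A) = 1/(8.81×18.9) = 0.006006 K/W
R_dense concrete = L/(kA) = 0.017/(1.74×18.9) = 5.169×10^-4 K/W
R_expanded polystyrene = L/(kA) = 0.095/(0.0332×18.9) = 0.1514 K/W
R_softwood = L/(kA) = 0.11/(0.147×18.9) = 0.03959 K/W
R_total = 0.1975 K/W
Q = ΔT / R_total = 34 / 0.1975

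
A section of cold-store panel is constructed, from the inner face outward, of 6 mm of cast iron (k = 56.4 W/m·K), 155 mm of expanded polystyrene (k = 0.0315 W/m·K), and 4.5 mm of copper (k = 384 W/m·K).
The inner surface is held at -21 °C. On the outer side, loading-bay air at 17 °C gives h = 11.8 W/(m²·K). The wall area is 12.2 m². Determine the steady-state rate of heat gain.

Series thermal resistances:
R_cast iron = L/(kA) = 0.006/(56.4×12.2) = 8.72×10^-6 K/W
R_expanded polystyrene = L/(kA) = 0.155/(0.0315×12.2) = 0.4033 K/W
R_copper = L/(kA) = 0.0045/(384×12.2) = 9.606×10^-7 K/W
R_outer film = 1/(h_o·A) = 1/(11.8×12.2) = 0.006946 K/W
R_total = 0.4103 K/W
Q = ΔT / R_total = 38 / 0.4103

Q ≈ 92.6 W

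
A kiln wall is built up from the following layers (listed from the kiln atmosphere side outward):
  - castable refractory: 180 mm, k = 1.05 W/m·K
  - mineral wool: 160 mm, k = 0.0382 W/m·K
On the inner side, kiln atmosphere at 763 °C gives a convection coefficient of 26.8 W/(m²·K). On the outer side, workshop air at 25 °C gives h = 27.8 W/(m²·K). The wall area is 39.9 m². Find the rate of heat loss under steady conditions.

Q ≈ 6640 W

Series thermal resistances:
R_inner film = 1/(h_i·A) = 1/(26.8×39.9) = 9.352×10^-4 K/W
R_castable refractory = L/(kA) = 0.18/(1.05×39.9) = 0.004296 K/W
R_mineral wool = L/(kA) = 0.16/(0.0382×39.9) = 0.105 K/W
R_outer film = 1/(h_o·A) = 1/(27.8×39.9) = 9.015×10^-4 K/W
R_total = 0.1111 K/W
Q = ΔT / R_total = 738 / 0.1111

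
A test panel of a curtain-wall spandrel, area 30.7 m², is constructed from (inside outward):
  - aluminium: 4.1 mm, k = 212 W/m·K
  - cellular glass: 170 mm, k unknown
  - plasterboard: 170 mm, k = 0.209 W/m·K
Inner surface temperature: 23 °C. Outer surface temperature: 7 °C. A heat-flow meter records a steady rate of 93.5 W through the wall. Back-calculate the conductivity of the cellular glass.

Treating each layer as a thermal resistance in series:
R_aluminium = L/(kA) = 0.0041/(212×30.7) = 6.3×10^-7 K/W
R_plasterboard = L/(kA) = 0.17/(0.209×30.7) = 0.0265 K/W
Sum of known resistances R_other = 0.0265 K/W
Total R = ΔT/Q = 16/93.5 = 0.1711 K/W
R_cellular glass = R_total − R_other = 0.1446 K/W
k = L/(R·A) = 0.17/(0.1446×30.7)

k ≈ 0.0383 W/(m·K)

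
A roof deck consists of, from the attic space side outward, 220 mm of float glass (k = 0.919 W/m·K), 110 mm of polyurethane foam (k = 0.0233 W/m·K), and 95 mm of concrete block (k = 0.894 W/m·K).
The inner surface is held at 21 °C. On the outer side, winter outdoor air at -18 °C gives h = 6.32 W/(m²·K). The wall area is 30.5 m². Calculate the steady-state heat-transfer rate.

Using the resistance-network approach (series):
R_float glass = L/(kA) = 0.22/(0.919×30.5) = 0.007849 K/W
R_polyurethane foam = L/(kA) = 0.11/(0.0233×30.5) = 0.1548 K/W
R_concrete block = L/(kA) = 0.095/(0.894×30.5) = 0.003484 K/W
R_outer film = 1/(h_o·A) = 1/(6.32×30.5) = 0.005188 K/W
R_total = 0.1713 K/W
Q = ΔT / R_total = 39 / 0.1713

Q ≈ 228 W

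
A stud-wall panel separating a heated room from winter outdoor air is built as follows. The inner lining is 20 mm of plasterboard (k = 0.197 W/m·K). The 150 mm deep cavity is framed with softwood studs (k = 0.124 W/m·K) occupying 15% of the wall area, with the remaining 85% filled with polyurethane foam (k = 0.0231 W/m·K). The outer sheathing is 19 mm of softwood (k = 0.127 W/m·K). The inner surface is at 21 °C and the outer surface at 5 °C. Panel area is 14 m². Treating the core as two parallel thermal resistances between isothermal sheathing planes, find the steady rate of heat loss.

Sheathing layers in series; stud and cavity paths in parallel between them.
R_inner = 0.02/(0.197×14) = 0.007252 K/W
R_stud  = 0.15/(0.124×0.15×14) = 0.576 K/W
R_cav   = 0.15/(0.0231×0.85×14) = 0.5457 K/W
1/R_core = 1/R_stud + 1/R_cav → R_core = 0.2802 K/W
R_outer = 0.019/(0.127×14) = 0.01069 K/W
R_total = 0.2982 K/W
Q = ΔT/R_total = 16/0.2982

Q ≈ 53.7 W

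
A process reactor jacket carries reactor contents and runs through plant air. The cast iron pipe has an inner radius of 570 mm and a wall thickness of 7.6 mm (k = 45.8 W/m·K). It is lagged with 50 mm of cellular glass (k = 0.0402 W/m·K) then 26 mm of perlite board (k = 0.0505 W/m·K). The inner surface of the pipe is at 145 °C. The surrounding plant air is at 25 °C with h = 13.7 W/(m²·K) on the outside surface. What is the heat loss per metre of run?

q′ ≈ 253 W/m

For a radial system each layer contributes R = ln(r_out/r_in)/(2πkL); films add R = 1/(hA).
R_cast iron pipe wall = ln(577.6/570)/(2π×45.8×1) = 4.603×10^-5 K/W
R_cellular glass = ln(627.6/577.6)/(2π×0.0402×1) = 0.3287 K/W
R_perlite board = ln(653.6/627.6)/(2π×0.0505×1) = 0.1279 K/W
R_outer film = 1/(h_o·2πr_oL) = 1/(13.7×2π×0.6536×1) = 0.01777 K/W
R_total = 0.4744 K/W
Q = ΔT/R_total = 120/0.4744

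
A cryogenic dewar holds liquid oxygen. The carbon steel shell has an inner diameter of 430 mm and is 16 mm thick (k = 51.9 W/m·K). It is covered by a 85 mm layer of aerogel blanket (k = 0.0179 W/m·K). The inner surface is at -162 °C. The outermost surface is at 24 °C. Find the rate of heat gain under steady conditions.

Q ≈ 35.9 W

For a spherical shell R = (1/r₁ − 1/r₂)/(4πk); film R = 1/(h·4πr²). In series:
R_carbon steel shell = (1/0.215 − 1/0.231)/(4π×51.9) = 4.94×10^-4 K/W
R_aerogel blanket = (1/0.231 − 1/0.316)/(4π×0.0179) = 5.177 K/W
R_total = 5.177 K/W
Q = ΔT/R_total = 186/5.177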